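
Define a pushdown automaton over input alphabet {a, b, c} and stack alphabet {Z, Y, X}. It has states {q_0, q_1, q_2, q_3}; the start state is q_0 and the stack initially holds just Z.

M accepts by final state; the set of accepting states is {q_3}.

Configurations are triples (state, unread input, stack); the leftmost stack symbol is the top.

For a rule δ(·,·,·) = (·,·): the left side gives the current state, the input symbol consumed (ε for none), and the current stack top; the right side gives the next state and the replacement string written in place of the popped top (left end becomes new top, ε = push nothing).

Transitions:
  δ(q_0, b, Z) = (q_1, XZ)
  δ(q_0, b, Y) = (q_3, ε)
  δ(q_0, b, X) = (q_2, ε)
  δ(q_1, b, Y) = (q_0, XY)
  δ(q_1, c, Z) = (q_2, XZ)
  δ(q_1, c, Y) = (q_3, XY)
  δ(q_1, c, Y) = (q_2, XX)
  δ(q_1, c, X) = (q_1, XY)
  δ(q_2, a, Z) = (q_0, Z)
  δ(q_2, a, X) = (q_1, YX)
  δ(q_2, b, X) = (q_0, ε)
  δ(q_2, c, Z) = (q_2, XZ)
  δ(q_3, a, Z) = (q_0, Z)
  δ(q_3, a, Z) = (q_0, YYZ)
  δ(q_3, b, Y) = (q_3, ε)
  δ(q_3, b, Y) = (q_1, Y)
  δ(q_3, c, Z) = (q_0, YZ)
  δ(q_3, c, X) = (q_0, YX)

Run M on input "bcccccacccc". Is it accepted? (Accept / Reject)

Reject

No computation consumes all input and reaches a final state.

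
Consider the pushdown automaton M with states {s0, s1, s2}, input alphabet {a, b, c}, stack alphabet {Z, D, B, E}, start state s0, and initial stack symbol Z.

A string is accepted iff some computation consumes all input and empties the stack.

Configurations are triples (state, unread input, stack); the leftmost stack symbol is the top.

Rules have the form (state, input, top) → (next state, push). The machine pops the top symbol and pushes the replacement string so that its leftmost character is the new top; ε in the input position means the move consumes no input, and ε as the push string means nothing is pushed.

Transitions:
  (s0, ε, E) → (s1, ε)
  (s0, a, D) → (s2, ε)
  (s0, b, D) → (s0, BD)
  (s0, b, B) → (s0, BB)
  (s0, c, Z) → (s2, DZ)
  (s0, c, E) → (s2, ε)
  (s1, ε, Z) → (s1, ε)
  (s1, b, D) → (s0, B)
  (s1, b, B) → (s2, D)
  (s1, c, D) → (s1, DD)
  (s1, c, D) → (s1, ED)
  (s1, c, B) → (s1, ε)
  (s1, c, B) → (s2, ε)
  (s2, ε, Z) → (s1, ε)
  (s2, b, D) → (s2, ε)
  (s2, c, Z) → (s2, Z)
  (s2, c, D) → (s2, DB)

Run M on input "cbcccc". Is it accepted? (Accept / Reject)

Accept

One accepting computation: (s0, cbcccc, Z) ⊢ (s2, bcccc, DZ) ⊢ (s2, cccc, Z) ⊢ (s2, ccc, Z) ⊢ (s2, cc, Z) ⊢ (s2, c, Z) ⊢ (s2, ε, Z) ⊢ (s1, ε, ε)
All input consumed and the stack is empty.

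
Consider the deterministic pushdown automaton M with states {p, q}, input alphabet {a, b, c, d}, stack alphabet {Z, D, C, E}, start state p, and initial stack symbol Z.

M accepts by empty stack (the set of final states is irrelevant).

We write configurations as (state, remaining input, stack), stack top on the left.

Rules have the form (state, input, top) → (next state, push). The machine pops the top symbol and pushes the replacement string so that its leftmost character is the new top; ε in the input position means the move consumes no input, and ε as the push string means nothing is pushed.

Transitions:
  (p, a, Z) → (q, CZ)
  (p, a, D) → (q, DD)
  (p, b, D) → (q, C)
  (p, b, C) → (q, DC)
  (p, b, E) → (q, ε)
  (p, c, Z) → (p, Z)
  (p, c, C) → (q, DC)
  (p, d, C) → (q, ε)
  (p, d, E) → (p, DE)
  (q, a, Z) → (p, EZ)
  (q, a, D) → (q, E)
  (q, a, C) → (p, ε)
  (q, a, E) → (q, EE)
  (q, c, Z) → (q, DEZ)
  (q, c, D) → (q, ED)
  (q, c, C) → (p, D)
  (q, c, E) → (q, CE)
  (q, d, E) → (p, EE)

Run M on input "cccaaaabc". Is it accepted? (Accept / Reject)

Reject

(p, cccaaaabc, Z) ⊢ (p, ccaaaabc, Z) ⊢ (p, caaaabc, Z) ⊢ (p, aaaabc, Z) ⊢ (q, aaabc, CZ) ⊢ (p, aabc, Z) ⊢ (q, abc, CZ) ⊢ (p, bc, Z)
No transition applies at (p, bc, Z); input not fully consumed.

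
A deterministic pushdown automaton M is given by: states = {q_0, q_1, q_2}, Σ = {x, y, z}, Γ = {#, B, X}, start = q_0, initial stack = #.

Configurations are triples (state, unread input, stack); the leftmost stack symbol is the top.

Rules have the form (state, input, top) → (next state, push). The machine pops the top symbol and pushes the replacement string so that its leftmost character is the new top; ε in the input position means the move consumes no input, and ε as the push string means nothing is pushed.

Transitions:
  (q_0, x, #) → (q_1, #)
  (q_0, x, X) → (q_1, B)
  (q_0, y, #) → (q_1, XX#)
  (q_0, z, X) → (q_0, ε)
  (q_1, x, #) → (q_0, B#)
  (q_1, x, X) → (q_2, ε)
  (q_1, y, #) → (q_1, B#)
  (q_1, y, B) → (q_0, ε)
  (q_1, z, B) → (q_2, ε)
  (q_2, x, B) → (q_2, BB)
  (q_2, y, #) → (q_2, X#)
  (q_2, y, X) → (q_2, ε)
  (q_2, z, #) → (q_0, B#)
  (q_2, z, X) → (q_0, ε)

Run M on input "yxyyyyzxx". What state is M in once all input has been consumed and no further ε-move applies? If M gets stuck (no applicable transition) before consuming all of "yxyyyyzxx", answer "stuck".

q_0

(q_0, yxyyyyzxx, #)
  read y, top #: go to q_1, push XX# → (q_1, xyyyyzxx, XX#)
  read x, top X: go to q_2, push ε → (q_2, yyyyzxx, X#)
  read y, top X: go to q_2, push ε → (q_2, yyyzxx, #)
  read y, top #: go to q_2, push X# → (q_2, yyzxx, X#)
  read y, top X: go to q_2, push ε → (q_2, yzxx, #)
  read y, top #: go to q_2, push X# → (q_2, zxx, X#)
  read z, top X: go to q_0, push ε → (q_0, xx, #)
  read x, top #: go to q_1, push # → (q_1, x, #)
  read x, top #: go to q_0, push B# → (q_0, ε, B#)
All input consumed; M is in state q_0.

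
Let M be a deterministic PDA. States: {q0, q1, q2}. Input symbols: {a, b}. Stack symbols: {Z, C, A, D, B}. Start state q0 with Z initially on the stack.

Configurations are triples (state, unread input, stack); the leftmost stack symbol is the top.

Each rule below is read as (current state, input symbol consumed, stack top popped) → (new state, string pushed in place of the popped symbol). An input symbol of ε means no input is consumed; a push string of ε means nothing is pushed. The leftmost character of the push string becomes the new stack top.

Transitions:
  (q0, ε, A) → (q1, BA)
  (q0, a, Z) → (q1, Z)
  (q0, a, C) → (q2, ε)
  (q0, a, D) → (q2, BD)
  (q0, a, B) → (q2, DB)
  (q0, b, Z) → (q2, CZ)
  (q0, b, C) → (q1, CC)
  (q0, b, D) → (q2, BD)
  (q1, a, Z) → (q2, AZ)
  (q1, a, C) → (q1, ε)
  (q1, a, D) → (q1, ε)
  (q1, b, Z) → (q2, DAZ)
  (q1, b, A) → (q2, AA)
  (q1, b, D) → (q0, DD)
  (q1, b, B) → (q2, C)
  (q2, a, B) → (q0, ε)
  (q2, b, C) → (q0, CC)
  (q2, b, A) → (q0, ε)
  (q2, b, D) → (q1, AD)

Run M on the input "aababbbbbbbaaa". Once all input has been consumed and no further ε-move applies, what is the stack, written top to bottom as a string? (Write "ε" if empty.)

ADAZ

(q0, aababbbbbbbaaa, Z)
  read a, top Z: go to q1, push Z → (q1, ababbbbbbbaaa, Z)
  read a, top Z: go to q2, push AZ → (q2, babbbbbbbaaa, AZ)
  read b, top A: go to q0, push ε → (q0, abbbbbbbaaa, Z)
  read a, top Z: go to q1, push Z → (q1, bbbbbbbaaa, Z)
  read b, top Z: go to q2, push DAZ → (q2, bbbbbbaaa, DAZ)
  read b, top D: go to q1, push AD → (q1, bbbbbaaa, ADAZ)
  read b, top A: go to q2, push AA → (q2, bbbbaaa, AADAZ)
  read b, top A: go to q0, push ε → (q0, bbbaaa, ADAZ)
  ε-move, top A: go to q1, push BA → (q1, bbbaaa, BADAZ)
  read b, top B: go to q2, push C → (q2, bbaaa, CADAZ)
  read b, top C: go to q0, push CC → (q0, baaa, CCADAZ)
  read b, top C: go to q1, push CC → (q1, aaa, CCCADAZ)
  read a, top C: go to q1, push ε → (q1, aa, CCADAZ)
  read a, top C: go to q1, push ε → (q1, a, CADAZ)
  read a, top C: go to q1, push ε → (q1, ε, ADAZ)
All input consumed in state q1 with stack ADAZ.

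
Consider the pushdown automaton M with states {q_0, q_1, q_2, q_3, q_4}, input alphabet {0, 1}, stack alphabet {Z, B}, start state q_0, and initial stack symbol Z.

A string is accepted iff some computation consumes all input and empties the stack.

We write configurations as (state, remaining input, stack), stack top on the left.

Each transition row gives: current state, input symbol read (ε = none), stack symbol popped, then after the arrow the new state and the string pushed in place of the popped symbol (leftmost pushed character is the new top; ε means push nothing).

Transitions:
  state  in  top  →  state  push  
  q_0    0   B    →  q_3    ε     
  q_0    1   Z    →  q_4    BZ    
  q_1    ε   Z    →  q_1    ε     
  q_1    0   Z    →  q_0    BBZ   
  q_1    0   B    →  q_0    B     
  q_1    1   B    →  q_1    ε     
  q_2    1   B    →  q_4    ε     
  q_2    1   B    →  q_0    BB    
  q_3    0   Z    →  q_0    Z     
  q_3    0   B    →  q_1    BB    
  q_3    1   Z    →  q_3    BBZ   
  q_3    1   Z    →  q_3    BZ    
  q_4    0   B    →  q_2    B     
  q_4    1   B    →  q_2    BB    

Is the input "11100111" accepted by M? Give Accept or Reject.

Accept

One accepting computation: (q_0, 11100111, Z) ⊢ (q_4, 1100111, BZ) ⊢ (q_2, 100111, BBZ) ⊢ (q_0, 00111, BBBZ) ⊢ (q_3, 0111, BBZ) ⊢ (q_1, 111, BBBZ) ⊢ (q_1, 11, BBZ) ⊢ (q_1, 1, BZ) ⊢ (q_1, ε, Z) ⊢ (q_1, ε, ε)
All input consumed and the stack is empty.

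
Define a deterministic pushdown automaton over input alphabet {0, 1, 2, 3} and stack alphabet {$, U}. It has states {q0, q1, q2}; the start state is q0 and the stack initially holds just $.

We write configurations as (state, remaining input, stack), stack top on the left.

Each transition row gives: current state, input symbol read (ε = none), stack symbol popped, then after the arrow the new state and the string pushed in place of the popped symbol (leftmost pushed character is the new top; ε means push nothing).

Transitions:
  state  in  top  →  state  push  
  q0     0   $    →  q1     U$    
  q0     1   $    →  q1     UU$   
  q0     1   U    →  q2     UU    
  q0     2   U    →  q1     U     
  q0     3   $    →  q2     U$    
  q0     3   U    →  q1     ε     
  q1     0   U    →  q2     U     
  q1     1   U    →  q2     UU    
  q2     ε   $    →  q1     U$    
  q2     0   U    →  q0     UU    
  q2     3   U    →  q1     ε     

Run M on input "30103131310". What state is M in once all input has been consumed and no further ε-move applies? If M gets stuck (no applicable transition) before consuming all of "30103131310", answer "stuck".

(q0, 30103131310, $) ⊢ (q2, 0103131310, U$) ⊢ (q0, 103131310, UU$) ⊢ (q2, 03131310, UUU$) ⊢ (q0, 3131310, UUUU$) ⊢ (q1, 131310, UUU$) ⊢ (q2, 31310, UUUU$) ⊢ (q1, 1310, UUU$) ⊢ (q2, 310, UUUU$) ⊢ (q1, 10, UUU$) ⊢ (q2, 0, UUUU$) ⊢ (q0, ε, UUUUU$)
All input consumed; M is in state q0.

q0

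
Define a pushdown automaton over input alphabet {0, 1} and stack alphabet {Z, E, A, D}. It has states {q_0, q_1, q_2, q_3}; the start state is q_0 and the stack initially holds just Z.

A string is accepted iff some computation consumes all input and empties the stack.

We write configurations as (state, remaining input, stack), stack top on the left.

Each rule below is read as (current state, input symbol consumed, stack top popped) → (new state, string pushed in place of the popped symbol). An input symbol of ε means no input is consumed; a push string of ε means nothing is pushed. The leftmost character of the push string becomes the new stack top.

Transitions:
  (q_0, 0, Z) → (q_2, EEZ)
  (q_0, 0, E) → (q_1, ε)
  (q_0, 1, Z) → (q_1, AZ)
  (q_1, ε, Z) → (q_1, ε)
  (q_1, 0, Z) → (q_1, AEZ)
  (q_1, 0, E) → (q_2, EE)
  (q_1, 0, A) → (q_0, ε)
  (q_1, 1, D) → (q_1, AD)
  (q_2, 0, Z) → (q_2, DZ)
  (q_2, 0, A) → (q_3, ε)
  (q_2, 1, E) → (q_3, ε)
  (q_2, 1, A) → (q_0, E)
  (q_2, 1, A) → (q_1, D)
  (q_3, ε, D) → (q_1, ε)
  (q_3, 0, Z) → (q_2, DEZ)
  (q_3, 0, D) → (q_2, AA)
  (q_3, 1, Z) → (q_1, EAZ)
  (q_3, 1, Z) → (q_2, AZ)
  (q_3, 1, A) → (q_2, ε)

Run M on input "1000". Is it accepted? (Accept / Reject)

No computation consumes all input and empties the stack.

Reject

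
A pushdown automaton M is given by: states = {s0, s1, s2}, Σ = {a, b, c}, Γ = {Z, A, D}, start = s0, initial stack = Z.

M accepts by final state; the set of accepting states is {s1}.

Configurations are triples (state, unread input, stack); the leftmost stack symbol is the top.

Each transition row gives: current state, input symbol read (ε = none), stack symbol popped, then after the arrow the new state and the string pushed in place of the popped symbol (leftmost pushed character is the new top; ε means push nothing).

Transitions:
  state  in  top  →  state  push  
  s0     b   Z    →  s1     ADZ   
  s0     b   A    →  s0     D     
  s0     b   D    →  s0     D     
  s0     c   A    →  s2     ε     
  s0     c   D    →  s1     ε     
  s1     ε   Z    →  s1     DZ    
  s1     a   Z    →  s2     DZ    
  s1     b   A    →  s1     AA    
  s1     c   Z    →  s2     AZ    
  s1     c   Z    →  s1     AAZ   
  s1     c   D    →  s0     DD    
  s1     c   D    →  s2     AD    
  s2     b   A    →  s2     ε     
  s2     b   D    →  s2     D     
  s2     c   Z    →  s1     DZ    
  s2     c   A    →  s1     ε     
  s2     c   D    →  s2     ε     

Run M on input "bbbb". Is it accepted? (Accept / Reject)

One accepting computation: (s0, bbbb, Z) ⊢ (s1, bbb, ADZ) ⊢ (s1, bb, AADZ) ⊢ (s1, b, AAADZ) ⊢ (s1, ε, AAAADZ)
All input consumed and state s1 ∈ F.

Accept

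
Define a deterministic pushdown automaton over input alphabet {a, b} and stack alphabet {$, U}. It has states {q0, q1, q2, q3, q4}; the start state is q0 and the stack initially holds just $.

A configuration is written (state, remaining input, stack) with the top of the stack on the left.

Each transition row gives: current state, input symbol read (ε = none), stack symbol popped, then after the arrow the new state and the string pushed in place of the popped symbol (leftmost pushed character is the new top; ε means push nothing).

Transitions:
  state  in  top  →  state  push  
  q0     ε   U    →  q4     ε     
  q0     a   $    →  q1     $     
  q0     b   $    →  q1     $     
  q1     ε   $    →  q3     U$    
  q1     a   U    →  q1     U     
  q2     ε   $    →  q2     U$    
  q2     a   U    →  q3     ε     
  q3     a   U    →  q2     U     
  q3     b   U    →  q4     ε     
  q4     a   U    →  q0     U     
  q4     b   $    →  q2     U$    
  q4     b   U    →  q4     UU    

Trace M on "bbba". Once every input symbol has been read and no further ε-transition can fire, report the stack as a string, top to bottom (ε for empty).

(q0, bbba, $)
  read b, top $: go to q1, push $ → (q1, bba, $)
  ε-move, top $: go to q3, push U$ → (q3, bba, U$)
  read b, top U: go to q4, push ε → (q4, ba, $)
  read b, top $: go to q2, push U$ → (q2, a, U$)
  read a, top U: go to q3, push ε → (q3, ε, $)
All input consumed in state q3 with stack $.

$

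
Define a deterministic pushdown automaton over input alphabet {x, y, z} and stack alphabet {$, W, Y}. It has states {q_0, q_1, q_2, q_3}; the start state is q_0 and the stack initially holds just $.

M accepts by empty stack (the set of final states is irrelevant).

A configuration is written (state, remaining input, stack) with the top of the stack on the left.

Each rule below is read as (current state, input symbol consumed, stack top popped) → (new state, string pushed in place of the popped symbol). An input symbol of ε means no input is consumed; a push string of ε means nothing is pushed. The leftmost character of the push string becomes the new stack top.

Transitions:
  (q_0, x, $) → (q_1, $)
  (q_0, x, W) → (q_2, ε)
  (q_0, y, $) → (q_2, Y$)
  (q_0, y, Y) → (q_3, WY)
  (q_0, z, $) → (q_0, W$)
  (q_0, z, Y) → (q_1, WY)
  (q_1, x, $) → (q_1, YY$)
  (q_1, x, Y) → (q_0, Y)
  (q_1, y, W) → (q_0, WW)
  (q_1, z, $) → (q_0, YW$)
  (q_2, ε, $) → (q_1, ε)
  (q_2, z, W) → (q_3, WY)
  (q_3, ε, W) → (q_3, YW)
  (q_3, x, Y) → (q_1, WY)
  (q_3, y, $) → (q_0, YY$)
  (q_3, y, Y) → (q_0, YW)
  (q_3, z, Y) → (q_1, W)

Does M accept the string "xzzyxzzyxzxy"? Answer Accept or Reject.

(q_0, xzzyxzzyxzxy, $)
  read x, top $: go to q_1, push $ → (q_1, zzyxzzyxzxy, $)
  read z, top $: go to q_0, push YW$ → (q_0, zyxzzyxzxy, YW$)
  read z, top Y: go to q_1, push WY → (q_1, yxzzyxzxy, WYW$)
  read y, top W: go to q_0, push WW → (q_0, xzzyxzxy, WWYW$)
  read x, top W: go to q_2, push ε → (q_2, zzyxzxy, WYW$)
  read z, top W: go to q_3, push WY → (q_3, zyxzxy, WYYW$)
  ε-move, top W: go to q_3, push YW → (q_3, zyxzxy, YWYYW$)
  read z, top Y: go to q_1, push W → (q_1, yxzxy, WWYYW$)
  read y, top W: go to q_0, push WW → (q_0, xzxy, WWWYYW$)
  read x, top W: go to q_2, push ε → (q_2, zxy, WWYYW$)
  read z, top W: go to q_3, push WY → (q_3, xy, WYWYYW$)
  ε-move, top W: go to q_3, push YW → (q_3, xy, YWYWYYW$)
  read x, top Y: go to q_1, push WY → (q_1, y, WYWYWYYW$)
  read y, top W: go to q_0, push WW → (q_0, ε, WWYWYWYYW$)
All input consumed; stack is WWYWYWYYW$, not empty, and no further ε-move applies.

Reject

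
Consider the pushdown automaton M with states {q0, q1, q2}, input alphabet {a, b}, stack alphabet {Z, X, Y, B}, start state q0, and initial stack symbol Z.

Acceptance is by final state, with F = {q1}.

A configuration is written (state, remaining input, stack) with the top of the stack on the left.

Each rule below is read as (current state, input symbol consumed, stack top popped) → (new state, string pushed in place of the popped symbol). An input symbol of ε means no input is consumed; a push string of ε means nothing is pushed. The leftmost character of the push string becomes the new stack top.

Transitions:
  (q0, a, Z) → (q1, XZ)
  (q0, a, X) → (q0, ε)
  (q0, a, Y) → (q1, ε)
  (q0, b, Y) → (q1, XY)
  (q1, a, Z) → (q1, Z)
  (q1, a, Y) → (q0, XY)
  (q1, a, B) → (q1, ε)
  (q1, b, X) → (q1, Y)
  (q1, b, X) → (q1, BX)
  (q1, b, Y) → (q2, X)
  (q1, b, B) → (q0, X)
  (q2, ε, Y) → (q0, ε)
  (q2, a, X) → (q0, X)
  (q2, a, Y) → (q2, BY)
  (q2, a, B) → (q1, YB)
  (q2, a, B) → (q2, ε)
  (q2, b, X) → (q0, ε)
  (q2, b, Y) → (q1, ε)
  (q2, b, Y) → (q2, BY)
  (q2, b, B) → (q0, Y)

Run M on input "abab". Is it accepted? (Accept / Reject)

One accepting computation: (q0, abab, Z) ⊢ (q1, bab, XZ) ⊢ (q1, ab, BXZ) ⊢ (q1, b, XZ) ⊢ (q1, ε, YZ)
All input consumed and state q1 ∈ F.

Accept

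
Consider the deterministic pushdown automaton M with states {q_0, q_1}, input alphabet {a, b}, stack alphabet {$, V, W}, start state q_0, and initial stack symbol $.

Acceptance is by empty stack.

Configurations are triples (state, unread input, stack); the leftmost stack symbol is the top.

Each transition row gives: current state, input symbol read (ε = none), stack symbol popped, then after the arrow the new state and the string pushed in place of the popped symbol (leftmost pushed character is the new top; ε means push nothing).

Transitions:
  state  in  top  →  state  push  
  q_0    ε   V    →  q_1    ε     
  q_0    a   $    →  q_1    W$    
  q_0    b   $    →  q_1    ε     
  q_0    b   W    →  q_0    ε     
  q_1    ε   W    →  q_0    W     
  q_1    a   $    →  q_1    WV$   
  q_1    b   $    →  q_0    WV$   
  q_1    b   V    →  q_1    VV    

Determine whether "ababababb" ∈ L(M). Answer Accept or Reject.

Accept

(q_0, ababababb, $)
  read a, top $: go to q_1, push W$ → (q_1, babababb, W$)
  ε-move, top W: go to q_0, push W → (q_0, babababb, W$)
  read b, top W: go to q_0, push ε → (q_0, abababb, $)
  read a, top $: go to q_1, push W$ → (q_1, bababb, W$)
  ε-move, top W: go to q_0, push W → (q_0, bababb, W$)
  read b, top W: go to q_0, push ε → (q_0, ababb, $)
  read a, top $: go to q_1, push W$ → (q_1, babb, W$)
  ε-move, top W: go to q_0, push W → (q_0, babb, W$)
  read b, top W: go to q_0, push ε → (q_0, abb, $)
  read a, top $: go to q_1, push W$ → (q_1, bb, W$)
  ε-move, top W: go to q_0, push W → (q_0, bb, W$)
  read b, top W: go to q_0, push ε → (q_0, b, $)
  read b, top $: go to q_1, push ε → (q_1, ε, ε)
All input consumed and the stack is empty.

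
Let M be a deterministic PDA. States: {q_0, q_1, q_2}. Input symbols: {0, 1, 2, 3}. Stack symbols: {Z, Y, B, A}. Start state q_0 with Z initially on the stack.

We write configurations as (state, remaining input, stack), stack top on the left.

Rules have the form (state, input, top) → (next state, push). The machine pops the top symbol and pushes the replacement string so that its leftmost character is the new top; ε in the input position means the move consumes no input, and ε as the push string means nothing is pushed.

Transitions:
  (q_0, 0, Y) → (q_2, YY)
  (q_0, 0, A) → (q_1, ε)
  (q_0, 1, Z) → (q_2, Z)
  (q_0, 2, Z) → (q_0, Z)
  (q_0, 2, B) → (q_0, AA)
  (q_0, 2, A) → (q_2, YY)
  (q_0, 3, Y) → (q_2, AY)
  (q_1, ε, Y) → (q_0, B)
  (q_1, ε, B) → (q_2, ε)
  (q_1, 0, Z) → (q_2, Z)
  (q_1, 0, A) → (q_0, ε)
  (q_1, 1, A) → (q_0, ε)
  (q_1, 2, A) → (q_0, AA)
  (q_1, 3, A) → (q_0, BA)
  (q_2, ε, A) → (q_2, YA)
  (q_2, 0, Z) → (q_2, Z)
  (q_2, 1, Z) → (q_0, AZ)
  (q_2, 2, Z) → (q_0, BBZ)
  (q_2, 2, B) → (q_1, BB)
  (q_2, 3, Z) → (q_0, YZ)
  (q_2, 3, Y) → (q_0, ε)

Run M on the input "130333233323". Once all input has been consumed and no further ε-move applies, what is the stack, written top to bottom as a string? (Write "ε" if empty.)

(q_0, 130333233323, Z)
  read 1, top Z: go to q_2, push Z → (q_2, 30333233323, Z)
  read 3, top Z: go to q_0, push YZ → (q_0, 0333233323, YZ)
  read 0, top Y: go to q_2, push YY → (q_2, 333233323, YYZ)
  read 3, top Y: go to q_0, push ε → (q_0, 33233323, YZ)
  read 3, top Y: go to q_2, push AY → (q_2, 3233323, AYZ)
  ε-move, top A: go to q_2, push YA → (q_2, 3233323, YAYZ)
  read 3, top Y: go to q_0, push ε → (q_0, 233323, AYZ)
  read 2, top A: go to q_2, push YY → (q_2, 33323, YYYZ)
  read 3, top Y: go to q_0, push ε → (q_0, 3323, YYZ)
  read 3, top Y: go to q_2, push AY → (q_2, 323, AYYZ)
  ε-move, top A: go to q_2, push YA → (q_2, 323, YAYYZ)
  read 3, top Y: go to q_0, push ε → (q_0, 23, AYYZ)
  read 2, top A: go to q_2, push YY → (q_2, 3, YYYYZ)
  read 3, top Y: go to q_0, push ε → (q_0, ε, YYYZ)
All input consumed in state q_0 with stack YYYZ.

YYYZ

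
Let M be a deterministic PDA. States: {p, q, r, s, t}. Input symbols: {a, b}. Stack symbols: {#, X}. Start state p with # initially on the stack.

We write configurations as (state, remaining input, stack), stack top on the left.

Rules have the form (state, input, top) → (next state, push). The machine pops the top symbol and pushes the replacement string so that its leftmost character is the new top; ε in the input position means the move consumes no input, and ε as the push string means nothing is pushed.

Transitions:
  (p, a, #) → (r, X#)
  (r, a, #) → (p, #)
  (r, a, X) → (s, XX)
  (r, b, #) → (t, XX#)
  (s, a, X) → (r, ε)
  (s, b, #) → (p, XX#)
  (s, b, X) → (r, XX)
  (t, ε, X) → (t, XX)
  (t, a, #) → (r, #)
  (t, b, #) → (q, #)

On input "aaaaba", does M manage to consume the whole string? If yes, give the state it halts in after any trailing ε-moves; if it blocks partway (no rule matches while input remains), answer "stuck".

(p, aaaaba, #) ⊢ (r, aaaba, X#) ⊢ (s, aaba, XX#) ⊢ (r, aba, X#) ⊢ (s, ba, XX#) ⊢ (r, a, XXX#) ⊢ (s, ε, XXXX#)
All input consumed; M is in state s.

s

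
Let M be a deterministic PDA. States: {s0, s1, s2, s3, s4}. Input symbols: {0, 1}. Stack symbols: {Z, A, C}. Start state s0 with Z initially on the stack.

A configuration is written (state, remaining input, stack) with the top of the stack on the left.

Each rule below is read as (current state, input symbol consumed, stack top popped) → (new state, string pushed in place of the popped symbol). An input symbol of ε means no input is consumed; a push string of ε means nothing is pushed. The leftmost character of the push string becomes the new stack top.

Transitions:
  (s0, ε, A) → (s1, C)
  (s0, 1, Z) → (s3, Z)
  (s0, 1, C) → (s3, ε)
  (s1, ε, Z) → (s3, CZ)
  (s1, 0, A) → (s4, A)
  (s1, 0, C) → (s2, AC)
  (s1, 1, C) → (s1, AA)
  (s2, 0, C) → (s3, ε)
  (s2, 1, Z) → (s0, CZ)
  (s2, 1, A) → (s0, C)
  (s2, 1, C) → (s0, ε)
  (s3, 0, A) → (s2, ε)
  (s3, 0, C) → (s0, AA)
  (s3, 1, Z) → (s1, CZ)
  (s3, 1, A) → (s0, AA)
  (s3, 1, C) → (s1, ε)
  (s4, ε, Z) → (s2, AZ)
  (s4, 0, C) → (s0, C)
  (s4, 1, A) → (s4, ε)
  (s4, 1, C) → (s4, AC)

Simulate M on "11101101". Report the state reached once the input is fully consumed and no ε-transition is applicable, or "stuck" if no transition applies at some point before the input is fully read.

(s0, 11101101, Z) ⊢ (s3, 1101101, Z) ⊢ (s1, 101101, CZ) ⊢ (s1, 01101, AAZ) ⊢ (s4, 1101, AAZ) ⊢ (s4, 101, AZ) ⊢ (s4, 01, Z) ⊢ (s2, 01, AZ)
No transition for (s2, 0, top A); M blocks with input 01 remaining.

stuck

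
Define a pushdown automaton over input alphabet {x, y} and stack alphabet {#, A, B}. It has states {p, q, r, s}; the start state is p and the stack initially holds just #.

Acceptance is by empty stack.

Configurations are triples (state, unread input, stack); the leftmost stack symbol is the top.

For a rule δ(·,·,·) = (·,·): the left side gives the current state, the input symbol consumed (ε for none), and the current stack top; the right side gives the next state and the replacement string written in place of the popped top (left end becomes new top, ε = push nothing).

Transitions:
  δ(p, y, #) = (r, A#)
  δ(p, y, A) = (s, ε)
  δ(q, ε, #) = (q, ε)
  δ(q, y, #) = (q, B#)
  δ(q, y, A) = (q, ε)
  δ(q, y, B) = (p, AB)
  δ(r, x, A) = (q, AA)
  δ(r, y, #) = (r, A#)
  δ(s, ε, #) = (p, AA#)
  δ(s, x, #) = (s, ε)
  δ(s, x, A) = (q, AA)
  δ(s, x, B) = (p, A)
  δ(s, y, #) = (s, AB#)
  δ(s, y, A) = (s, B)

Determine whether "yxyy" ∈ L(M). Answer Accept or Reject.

One accepting computation: (p, yxyy, #) ⊢ (r, xyy, A#) ⊢ (q, yy, AA#) ⊢ (q, y, A#) ⊢ (q, ε, #) ⊢ (q, ε, ε)
All input consumed and the stack is empty.

Accept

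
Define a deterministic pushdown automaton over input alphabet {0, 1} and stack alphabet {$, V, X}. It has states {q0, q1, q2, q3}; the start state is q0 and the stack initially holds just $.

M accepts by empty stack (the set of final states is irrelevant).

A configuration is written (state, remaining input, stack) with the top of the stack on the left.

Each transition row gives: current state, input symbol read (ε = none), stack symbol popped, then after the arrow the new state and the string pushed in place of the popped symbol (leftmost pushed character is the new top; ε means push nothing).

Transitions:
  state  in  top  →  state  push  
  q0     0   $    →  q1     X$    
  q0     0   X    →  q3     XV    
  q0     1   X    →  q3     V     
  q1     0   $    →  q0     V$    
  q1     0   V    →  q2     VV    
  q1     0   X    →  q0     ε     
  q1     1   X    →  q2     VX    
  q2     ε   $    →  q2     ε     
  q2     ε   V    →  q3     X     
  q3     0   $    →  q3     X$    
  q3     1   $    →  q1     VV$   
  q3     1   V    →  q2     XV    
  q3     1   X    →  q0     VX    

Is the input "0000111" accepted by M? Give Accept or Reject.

Reject

(q0, 0000111, $) ⊢ (q1, 000111, X$) ⊢ (q0, 00111, $) ⊢ (q1, 0111, X$) ⊢ (q0, 111, $)
No transition applies at (q0, 111, $); input not fully consumed.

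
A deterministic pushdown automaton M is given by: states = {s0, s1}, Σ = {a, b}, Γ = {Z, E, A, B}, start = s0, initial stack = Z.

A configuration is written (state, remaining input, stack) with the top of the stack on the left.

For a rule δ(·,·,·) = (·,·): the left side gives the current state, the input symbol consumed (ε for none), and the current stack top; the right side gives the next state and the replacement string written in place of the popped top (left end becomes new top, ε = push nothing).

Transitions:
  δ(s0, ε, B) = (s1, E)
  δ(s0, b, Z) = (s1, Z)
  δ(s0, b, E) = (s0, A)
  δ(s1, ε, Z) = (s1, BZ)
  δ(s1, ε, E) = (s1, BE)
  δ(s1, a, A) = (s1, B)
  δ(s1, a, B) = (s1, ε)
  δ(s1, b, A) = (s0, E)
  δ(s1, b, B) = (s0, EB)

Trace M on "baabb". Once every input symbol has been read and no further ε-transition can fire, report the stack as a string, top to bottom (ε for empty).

(s0, baabb, Z) ⊢ (s1, aabb, Z) ⊢ (s1, aabb, BZ) ⊢ (s1, abb, Z) ⊢ (s1, abb, BZ) ⊢ (s1, bb, Z) ⊢ (s1, bb, BZ) ⊢ (s0, b, EBZ) ⊢ (s0, ε, ABZ)
All input consumed in state s0 with stack ABZ.

ABZ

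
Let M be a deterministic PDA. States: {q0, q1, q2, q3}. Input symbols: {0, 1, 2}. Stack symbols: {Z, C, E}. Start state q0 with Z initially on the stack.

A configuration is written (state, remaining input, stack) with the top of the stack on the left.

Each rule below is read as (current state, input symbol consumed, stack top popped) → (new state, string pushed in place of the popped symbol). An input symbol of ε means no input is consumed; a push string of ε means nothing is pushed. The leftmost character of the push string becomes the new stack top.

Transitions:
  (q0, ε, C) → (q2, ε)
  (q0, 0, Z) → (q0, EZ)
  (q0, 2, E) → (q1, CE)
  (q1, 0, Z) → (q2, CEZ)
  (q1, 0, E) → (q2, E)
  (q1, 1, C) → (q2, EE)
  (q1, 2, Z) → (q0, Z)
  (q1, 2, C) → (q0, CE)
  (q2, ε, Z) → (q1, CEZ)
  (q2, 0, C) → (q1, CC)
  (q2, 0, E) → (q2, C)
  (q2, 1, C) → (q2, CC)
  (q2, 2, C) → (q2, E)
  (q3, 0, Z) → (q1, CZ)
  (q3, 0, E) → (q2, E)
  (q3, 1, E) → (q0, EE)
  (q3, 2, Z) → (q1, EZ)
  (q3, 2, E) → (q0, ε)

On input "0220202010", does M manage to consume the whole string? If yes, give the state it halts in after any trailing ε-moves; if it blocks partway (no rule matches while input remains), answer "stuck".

q1

(q0, 0220202010, Z)
  read 0, top Z: go to q0, push EZ → (q0, 220202010, EZ)
  read 2, top E: go to q1, push CE → (q1, 20202010, CEZ)
  read 2, top C: go to q0, push CE → (q0, 0202010, CEEZ)
  ε-move, top C: go to q2, push ε → (q2, 0202010, EEZ)
  read 0, top E: go to q2, push C → (q2, 202010, CEZ)
  read 2, top C: go to q2, push E → (q2, 02010, EEZ)
  read 0, top E: go to q2, push C → (q2, 2010, CEZ)
  read 2, top C: go to q2, push E → (q2, 010, EEZ)
  read 0, top E: go to q2, push C → (q2, 10, CEZ)
  read 1, top C: go to q2, push CC → (q2, 0, CCEZ)
  read 0, top C: go to q1, push CC → (q1, ε, CCCEZ)
All input consumed; M is in state q1.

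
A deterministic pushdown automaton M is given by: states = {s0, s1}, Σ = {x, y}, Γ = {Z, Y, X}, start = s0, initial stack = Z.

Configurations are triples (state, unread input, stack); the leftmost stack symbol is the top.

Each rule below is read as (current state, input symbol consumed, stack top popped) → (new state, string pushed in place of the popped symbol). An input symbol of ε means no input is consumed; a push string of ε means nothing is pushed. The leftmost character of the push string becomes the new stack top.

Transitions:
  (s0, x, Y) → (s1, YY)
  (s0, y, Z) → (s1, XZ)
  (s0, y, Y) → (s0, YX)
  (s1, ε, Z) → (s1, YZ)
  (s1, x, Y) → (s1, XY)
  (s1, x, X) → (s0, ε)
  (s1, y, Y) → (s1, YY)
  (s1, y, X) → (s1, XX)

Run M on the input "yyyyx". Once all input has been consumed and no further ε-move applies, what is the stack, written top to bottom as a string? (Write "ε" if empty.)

XXXZ

(s0, yyyyx, Z) ⊢ (s1, yyyx, XZ) ⊢ (s1, yyx, XXZ) ⊢ (s1, yx, XXXZ) ⊢ (s1, x, XXXXZ) ⊢ (s0, ε, XXXZ)
All input consumed in state s0 with stack XXXZ.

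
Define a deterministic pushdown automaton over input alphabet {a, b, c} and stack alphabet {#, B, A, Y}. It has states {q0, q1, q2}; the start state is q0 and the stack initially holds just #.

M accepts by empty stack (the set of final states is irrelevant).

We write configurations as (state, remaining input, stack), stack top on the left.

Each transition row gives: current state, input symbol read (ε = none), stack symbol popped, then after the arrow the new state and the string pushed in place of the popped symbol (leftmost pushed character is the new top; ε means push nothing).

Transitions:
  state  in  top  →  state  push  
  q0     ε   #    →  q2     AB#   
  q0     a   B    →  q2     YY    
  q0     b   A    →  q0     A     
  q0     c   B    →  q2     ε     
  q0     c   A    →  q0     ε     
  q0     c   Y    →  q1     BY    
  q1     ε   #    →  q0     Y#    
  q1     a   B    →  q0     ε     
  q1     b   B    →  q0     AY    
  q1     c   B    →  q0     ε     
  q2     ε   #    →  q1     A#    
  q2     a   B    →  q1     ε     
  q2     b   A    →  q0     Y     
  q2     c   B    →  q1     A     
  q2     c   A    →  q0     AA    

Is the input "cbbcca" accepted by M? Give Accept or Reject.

(q0, cbbcca, #) ⊢ (q2, cbbcca, AB#) ⊢ (q0, bbcca, AAB#) ⊢ (q0, bcca, AAB#) ⊢ (q0, cca, AAB#) ⊢ (q0, ca, AB#) ⊢ (q0, a, B#) ⊢ (q2, ε, YY#)
All input consumed; stack is YY#, not empty, and no further ε-move applies.

Reject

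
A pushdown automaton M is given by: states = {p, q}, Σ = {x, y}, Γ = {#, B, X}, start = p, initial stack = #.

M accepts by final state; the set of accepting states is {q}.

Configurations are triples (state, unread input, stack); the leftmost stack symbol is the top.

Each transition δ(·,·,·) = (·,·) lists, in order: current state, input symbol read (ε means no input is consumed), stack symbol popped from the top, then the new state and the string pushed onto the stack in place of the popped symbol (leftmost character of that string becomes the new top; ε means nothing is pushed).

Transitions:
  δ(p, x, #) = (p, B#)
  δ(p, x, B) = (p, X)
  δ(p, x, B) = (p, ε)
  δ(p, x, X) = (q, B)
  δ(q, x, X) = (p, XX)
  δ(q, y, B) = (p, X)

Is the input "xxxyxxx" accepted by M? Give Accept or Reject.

No computation consumes all input and reaches a final state.

Reject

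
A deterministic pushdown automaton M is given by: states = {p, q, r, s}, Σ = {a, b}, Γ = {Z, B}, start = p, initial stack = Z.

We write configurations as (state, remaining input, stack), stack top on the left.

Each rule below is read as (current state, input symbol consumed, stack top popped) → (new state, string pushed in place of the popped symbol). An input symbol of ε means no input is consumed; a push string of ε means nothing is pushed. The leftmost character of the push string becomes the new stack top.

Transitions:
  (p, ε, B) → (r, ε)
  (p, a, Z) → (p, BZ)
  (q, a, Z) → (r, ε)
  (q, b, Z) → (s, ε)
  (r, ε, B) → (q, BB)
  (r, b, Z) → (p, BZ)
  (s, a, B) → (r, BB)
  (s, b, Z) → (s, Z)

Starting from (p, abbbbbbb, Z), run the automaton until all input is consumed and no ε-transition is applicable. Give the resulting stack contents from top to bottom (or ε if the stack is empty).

(p, abbbbbbb, Z) ⊢ (p, bbbbbbb, BZ) ⊢ (r, bbbbbbb, Z) ⊢ (p, bbbbbb, BZ) ⊢ (r, bbbbbb, Z) ⊢ (p, bbbbb, BZ) ⊢ (r, bbbbb, Z) ⊢ (p, bbbb, BZ) ⊢ (r, bbbb, Z) ⊢ (p, bbb, BZ) ⊢ (r, bbb, Z) ⊢ (p, bb, BZ) ⊢ (r, bb, Z) ⊢ (p, b, BZ) ⊢ (r, b, Z) ⊢ (p, ε, BZ) ⊢ (r, ε, Z)
All input consumed in state r with stack Z.

Z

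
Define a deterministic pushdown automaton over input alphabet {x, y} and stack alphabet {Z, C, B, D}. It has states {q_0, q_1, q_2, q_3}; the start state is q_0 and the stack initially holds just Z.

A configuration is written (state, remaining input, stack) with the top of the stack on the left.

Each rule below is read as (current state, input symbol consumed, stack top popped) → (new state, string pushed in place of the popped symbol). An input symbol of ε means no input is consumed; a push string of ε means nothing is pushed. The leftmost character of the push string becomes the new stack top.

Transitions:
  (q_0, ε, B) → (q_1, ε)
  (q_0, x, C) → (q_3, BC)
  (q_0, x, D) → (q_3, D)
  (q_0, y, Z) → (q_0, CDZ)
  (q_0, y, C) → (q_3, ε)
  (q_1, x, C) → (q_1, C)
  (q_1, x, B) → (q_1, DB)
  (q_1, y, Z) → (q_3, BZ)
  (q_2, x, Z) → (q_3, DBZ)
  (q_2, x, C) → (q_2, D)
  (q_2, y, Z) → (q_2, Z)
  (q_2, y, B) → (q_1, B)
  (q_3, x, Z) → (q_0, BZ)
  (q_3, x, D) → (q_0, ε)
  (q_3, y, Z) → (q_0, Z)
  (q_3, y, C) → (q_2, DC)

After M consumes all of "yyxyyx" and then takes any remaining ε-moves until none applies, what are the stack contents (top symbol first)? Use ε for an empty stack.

Z

(q_0, yyxyyx, Z)
  read y, top Z: go to q_0, push CDZ → (q_0, yxyyx, CDZ)
  read y, top C: go to q_3, push ε → (q_3, xyyx, DZ)
  read x, top D: go to q_0, push ε → (q_0, yyx, Z)
  read y, top Z: go to q_0, push CDZ → (q_0, yx, CDZ)
  read y, top C: go to q_3, push ε → (q_3, x, DZ)
  read x, top D: go to q_0, push ε → (q_0, ε, Z)
All input consumed in state q_0 with stack Z.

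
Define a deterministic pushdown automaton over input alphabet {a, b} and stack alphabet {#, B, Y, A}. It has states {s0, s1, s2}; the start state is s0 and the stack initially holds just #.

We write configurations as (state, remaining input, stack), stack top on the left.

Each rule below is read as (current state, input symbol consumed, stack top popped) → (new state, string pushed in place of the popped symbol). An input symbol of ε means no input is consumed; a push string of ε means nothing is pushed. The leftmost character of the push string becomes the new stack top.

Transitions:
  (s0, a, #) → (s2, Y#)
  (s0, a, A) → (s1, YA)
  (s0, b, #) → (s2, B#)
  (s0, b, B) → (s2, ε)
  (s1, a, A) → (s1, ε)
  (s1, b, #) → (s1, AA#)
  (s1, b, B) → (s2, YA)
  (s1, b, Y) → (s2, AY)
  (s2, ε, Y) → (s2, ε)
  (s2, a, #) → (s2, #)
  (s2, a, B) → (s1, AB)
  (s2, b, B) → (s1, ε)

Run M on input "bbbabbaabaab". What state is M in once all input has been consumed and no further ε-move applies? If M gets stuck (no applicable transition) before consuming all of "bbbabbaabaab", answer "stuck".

(s0, bbbabbaabaab, #)
  read b, top #: go to s2, push B# → (s2, bbabbaabaab, B#)
  read b, top B: go to s1, push ε → (s1, babbaabaab, #)
  read b, top #: go to s1, push AA# → (s1, abbaabaab, AA#)
  read a, top A: go to s1, push ε → (s1, bbaabaab, A#)
No transition for (s1, b, top A); M blocks with input bbaabaab remaining.

stuck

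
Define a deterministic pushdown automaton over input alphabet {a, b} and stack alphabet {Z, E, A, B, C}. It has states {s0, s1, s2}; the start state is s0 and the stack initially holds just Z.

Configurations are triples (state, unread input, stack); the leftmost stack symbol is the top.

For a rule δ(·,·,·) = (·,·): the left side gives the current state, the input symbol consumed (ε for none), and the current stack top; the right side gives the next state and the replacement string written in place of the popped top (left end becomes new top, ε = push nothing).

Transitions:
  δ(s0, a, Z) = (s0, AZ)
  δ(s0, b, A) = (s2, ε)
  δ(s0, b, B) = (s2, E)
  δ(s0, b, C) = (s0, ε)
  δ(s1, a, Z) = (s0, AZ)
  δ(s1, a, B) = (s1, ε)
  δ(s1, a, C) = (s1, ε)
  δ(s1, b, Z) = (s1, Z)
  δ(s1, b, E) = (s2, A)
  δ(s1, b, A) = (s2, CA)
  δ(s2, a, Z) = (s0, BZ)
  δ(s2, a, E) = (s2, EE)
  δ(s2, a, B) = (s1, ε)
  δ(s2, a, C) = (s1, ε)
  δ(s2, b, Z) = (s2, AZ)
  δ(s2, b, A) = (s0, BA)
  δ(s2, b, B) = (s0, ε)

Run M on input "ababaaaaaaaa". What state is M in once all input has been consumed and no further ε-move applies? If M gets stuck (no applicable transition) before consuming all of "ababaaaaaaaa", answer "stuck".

s2

(s0, ababaaaaaaaa, Z)
  read a, top Z: go to s0, push AZ → (s0, babaaaaaaaa, AZ)
  read b, top A: go to s2, push ε → (s2, abaaaaaaaa, Z)
  read a, top Z: go to s0, push BZ → (s0, baaaaaaaa, BZ)
  read b, top B: go to s2, push E → (s2, aaaaaaaa, EZ)
  read a, top E: go to s2, push EE → (s2, aaaaaaa, EEZ)
  read a, top E: go to s2, push EE → (s2, aaaaaa, EEEZ)
  read a, top E: go to s2, push EE → (s2, aaaaa, EEEEZ)
  read a, top E: go to s2, push EE → (s2, aaaa, EEEEEZ)
  read a, top E: go to s2, push EE → (s2, aaa, EEEEEEZ)
  read a, top E: go to s2, push EE → (s2, aa, EEEEEEEZ)
  read a, top E: go to s2, push EE → (s2, a, EEEEEEEEZ)
  read a, top E: go to s2, push EE → (s2, ε, EEEEEEEEEZ)
All input consumed; M is in state s2.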